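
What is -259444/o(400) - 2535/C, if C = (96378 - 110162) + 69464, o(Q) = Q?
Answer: -60195233/92800 ≈ -648.66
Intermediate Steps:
C = 55680 (C = -13784 + 69464 = 55680)
-259444/o(400) - 2535/C = -259444/400 - 2535/55680 = -259444*1/400 - 2535*1/55680 = -64861/100 - 169/3712 = -60195233/92800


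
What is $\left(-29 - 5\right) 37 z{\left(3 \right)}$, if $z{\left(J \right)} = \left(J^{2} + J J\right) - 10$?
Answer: $-10064$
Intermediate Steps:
$z{\left(J \right)} = -10 + 2 J^{2}$ ($z{\left(J \right)} = \left(J^{2} + J^{2}\right) - 10 = 2 J^{2} - 10 = -10 + 2 J^{2}$)
$\left(-29 - 5\right) 37 z{\left(3 \right)} = \left(-29 - 5\right) 37 \left(-10 + 2 \cdot 3^{2}\right) = \left(-29 - 5\right) 37 \left(-10 + 2 \cdot 9\right) = \left(-34\right) 37 \left(-10 + 18\right) = \left(-1258\right) 8 = -10064$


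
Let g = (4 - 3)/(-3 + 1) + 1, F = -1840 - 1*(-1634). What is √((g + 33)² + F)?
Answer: √3665/2 ≈ 30.270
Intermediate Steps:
F = -206 (F = -1840 + 1634 = -206)
g = ½ (g = 1/(-2) + 1 = 1*(-½) + 1 = -½ + 1 = ½ ≈ 0.50000)
√((g + 33)² + F) = √((½ + 33)² - 206) = √((67/2)² - 206) = √(4489/4 - 206) = √(3665/4) = √3665/2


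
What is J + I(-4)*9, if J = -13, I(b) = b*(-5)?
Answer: 167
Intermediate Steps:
I(b) = -5*b
J + I(-4)*9 = -13 - 5*(-4)*9 = -13 + 20*9 = -13 + 180 = 167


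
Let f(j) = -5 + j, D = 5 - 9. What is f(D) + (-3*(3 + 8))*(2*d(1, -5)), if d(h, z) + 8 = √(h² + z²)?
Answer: 519 - 66*√26 ≈ 182.46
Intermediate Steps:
d(h, z) = -8 + √(h² + z²)
D = -4
f(D) + (-3*(3 + 8))*(2*d(1, -5)) = (-5 - 4) + (-3*(3 + 8))*(2*(-8 + √(1² + (-5)²))) = -9 + (-3*11)*(2*(-8 + √(1 + 25))) = -9 - 66*(-8 + √26) = -9 - 33*(-16 + 2*√26) = -9 + (528 - 66*√26) = 519 - 66*√26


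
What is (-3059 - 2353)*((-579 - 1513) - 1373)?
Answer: 18752580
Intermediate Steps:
(-3059 - 2353)*((-579 - 1513) - 1373) = -5412*(-2092 - 1373) = -5412*(-3465) = 18752580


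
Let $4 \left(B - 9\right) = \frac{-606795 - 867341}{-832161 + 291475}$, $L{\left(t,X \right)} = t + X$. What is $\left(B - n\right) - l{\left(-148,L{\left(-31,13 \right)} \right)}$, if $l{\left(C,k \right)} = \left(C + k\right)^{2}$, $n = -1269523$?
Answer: $\frac{335759702035}{270343} \approx 1.242 \cdot 10^{6}$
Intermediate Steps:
$L{\left(t,X \right)} = X + t$
$B = \frac{2617354}{270343}$ ($B = 9 + \frac{\left(-606795 - 867341\right) \frac{1}{-832161 + 291475}}{4} = 9 + \frac{\left(-1474136\right) \frac{1}{-540686}}{4} = 9 + \frac{\left(-1474136\right) \left(- \frac{1}{540686}\right)}{4} = 9 + \frac{1}{4} \cdot \frac{737068}{270343} = 9 + \frac{184267}{270343} = \frac{2617354}{270343} \approx 9.6816$)
$\left(B - n\right) - l{\left(-148,L{\left(-31,13 \right)} \right)} = \left(\frac{2617354}{270343} - -1269523\right) - \left(-148 + \left(13 - 31\right)\right)^{2} = \left(\frac{2617354}{270343} + 1269523\right) - \left(-148 - 18\right)^{2} = \frac{343209273743}{270343} - \left(-166\right)^{2} = \frac{343209273743}{270343} - 27556 = \frac{335759702035}{270343}$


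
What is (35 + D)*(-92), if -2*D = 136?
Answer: 3036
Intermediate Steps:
D = -68 (D = -1/2*136 = -68)
(35 + D)*(-92) = (35 - 68)*(-92) = -33*(-92) = 3036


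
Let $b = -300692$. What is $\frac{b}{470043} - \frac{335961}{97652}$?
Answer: $- \frac{26754184501}{6557234148} \approx -4.0801$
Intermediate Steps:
$\frac{b}{470043} - \frac{335961}{97652} = - \frac{300692}{470043} - \frac{335961}{97652} = \left(-300692\right) \frac{1}{470043} - \frac{335961}{97652} = - \frac{42956}{67149} - \frac{335961}{97652} = - \frac{26754184501}{6557234148}$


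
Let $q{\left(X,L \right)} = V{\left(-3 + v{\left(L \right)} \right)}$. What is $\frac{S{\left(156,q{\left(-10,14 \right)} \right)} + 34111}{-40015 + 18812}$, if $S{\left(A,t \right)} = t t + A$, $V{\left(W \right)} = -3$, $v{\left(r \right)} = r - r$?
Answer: $- \frac{34276}{21203} \approx -1.6166$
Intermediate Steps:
$v{\left(r \right)} = 0$
$q{\left(X,L \right)} = -3$
$S{\left(A,t \right)} = A + t^{2}$ ($S{\left(A,t \right)} = t^{2} + A = A + t^{2}$)
$\frac{S{\left(156,q{\left(-10,14 \right)} \right)} + 34111}{-40015 + 18812} = \frac{\left(156 + \left(-3\right)^{2}\right) + 34111}{-40015 + 18812} = \frac{\left(156 + 9\right) + 34111}{-21203} = \left(165 + 34111\right) \left(- \frac{1}{21203}\right) = 34276 \left(- \frac{1}{21203}\right) = - \frac{34276}{21203}$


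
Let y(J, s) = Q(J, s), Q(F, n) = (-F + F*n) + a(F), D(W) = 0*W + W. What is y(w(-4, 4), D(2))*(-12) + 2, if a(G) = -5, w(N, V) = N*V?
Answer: 254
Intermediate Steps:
D(W) = W (D(W) = 0 + W = W)
Q(F, n) = -5 - F + F*n (Q(F, n) = (-F + F*n) - 5 = -5 - F + F*n)
y(J, s) = -5 - J + J*s
y(w(-4, 4), D(2))*(-12) + 2 = (-5 - (-4)*4 - 4*4*2)*(-12) + 2 = (-5 - 1*(-16) - 16*2)*(-12) + 2 = (-5 + 16 - 32)*(-12) + 2 = -21*(-12) + 2 = 252 + 2 = 254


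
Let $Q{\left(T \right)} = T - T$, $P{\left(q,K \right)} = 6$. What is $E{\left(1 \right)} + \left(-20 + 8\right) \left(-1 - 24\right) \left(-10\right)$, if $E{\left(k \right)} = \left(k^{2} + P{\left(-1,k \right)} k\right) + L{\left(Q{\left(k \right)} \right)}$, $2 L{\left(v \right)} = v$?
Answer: $-2993$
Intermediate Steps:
$Q{\left(T \right)} = 0$
$L{\left(v \right)} = \frac{v}{2}$
$E{\left(k \right)} = k^{2} + 6 k$ ($E{\left(k \right)} = \left(k^{2} + 6 k\right) + \frac{1}{2} \cdot 0 = \left(k^{2} + 6 k\right) + 0 = k^{2} + 6 k$)
$E{\left(1 \right)} + \left(-20 + 8\right) \left(-1 - 24\right) \left(-10\right) = 1 \left(6 + 1\right) + \left(-20 + 8\right) \left(-1 - 24\right) \left(-10\right) = 1 \cdot 7 + \left(-12\right) \left(-25\right) \left(-10\right) = 7 + 300 \left(-10\right) = 7 - 3000 = -2993$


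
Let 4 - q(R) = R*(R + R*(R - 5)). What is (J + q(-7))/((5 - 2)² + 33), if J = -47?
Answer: 248/21 ≈ 11.810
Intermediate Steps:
q(R) = 4 - R*(R + R*(-5 + R)) (q(R) = 4 - R*(R + R*(R - 5)) = 4 - R*(R + R*(-5 + R)))
(J + q(-7))/((5 - 2)² + 33) = (-47 + (4 - 1*(-7)³ + 4*(-7)²))/((5 - 2)² + 33) = (-47 + (4 - 1*(-343) + 4*49))/(3² + 33) = (-47 + (4 + 343 + 196))/(9 + 33) = (-47 + 543)/42 = 496*(1/42) = 248/21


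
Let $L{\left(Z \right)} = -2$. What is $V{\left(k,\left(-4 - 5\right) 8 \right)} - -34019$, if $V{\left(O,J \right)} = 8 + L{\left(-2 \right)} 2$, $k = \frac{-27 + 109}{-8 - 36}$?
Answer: $34023$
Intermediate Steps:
$k = - \frac{41}{22}$ ($k = \frac{82}{-44} = 82 \left(- \frac{1}{44}\right) = - \frac{41}{22} \approx -1.8636$)
$V{\left(O,J \right)} = 4$ ($V{\left(O,J \right)} = 8 - 4 = 4$)
$V{\left(k,\left(-4 - 5\right) 8 \right)} - -34019 = 4 - -34019 = 4 + 34019 = 34023$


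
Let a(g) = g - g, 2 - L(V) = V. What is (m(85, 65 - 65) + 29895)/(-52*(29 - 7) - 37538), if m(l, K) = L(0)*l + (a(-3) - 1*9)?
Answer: -15028/19341 ≈ -0.77700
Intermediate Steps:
L(V) = 2 - V
a(g) = 0
m(l, K) = -9 + 2*l (m(l, K) = (2 - 1*0)*l + (0 - 1*9) = (2 + 0)*l + (0 - 9) = 2*l - 9 = -9 + 2*l)
(m(85, 65 - 65) + 29895)/(-52*(29 - 7) - 37538) = ((-9 + 2*85) + 29895)/(-52*(29 - 7) - 37538) = ((-9 + 170) + 29895)/(-52*22 - 37538) = (161 + 29895)/(-1144 - 37538) = 30056/(-38682) = 30056*(-1/38682) = -15028/19341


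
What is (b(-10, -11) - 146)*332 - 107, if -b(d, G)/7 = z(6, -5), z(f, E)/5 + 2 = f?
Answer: -95059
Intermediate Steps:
z(f, E) = -10 + 5*f
b(d, G) = -140 (b(d, G) = -7*(-10 + 5*6) = -7*(-10 + 30) = -7*20 = -140)
(b(-10, -11) - 146)*332 - 107 = (-140 - 146)*332 - 107 = -286*332 - 107 = -94952 - 107 = -95059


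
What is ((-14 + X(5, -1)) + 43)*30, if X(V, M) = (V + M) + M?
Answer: 960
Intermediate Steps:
X(V, M) = V + 2*M (X(V, M) = (M + V) + M = V + 2*M)
((-14 + X(5, -1)) + 43)*30 = ((-14 + (5 + 2*(-1))) + 43)*30 = ((-14 + (5 - 2)) + 43)*30 = ((-14 + 3) + 43)*30 = (-11 + 43)*30 = 32*30 = 960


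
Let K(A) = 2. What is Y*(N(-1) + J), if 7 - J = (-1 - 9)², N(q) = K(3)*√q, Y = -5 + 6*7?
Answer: -3441 + 74*I ≈ -3441.0 + 74.0*I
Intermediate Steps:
Y = 37 (Y = -5 + 42 = 37)
N(q) = 2*√q
J = -93 (J = 7 - (-1 - 9)² = 7 - 1*(-10)² = 7 - 1*100 = 7 - 100 = -93)
Y*(N(-1) + J) = 37*(2*√(-1) - 93) = 37*(2*I - 93) = 37*(-93 + 2*I) = -3441 + 74*I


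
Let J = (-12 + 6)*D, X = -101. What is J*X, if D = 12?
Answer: 7272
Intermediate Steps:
J = -72 (J = (-12 + 6)*12 = -6*12 = -72)
J*X = -72*(-101) = 7272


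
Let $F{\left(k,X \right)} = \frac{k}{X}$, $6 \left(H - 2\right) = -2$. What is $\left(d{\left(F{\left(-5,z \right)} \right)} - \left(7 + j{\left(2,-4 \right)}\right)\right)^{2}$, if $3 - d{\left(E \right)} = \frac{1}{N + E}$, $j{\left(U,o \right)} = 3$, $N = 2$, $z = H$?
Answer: $36$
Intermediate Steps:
$H = \frac{5}{3}$ ($H = 2 + \frac{1}{6} \left(-2\right) = 2 - \frac{1}{3} = \frac{5}{3} \approx 1.6667$)
$z = \frac{5}{3} \approx 1.6667$
$d{\left(E \right)} = 3 - \frac{1}{2 + E}$
$\left(d{\left(F{\left(-5,z \right)} \right)} - \left(7 + j{\left(2,-4 \right)}\right)\right)^{2} = \left(\frac{5 + 3 \left(- \frac{5}{\frac{5}{3}}\right)}{2 - \frac{5}{\frac{5}{3}}} - 10\right)^{2} = \left(\frac{5 + 3 \left(\left(-5\right) \frac{3}{5}\right)}{2 - 3} - 10\right)^{2} = \left(\frac{5 + 3 \left(-3\right)}{2 - 3} - 10\right)^{2} = \left(\frac{5 - 9}{-1} - 10\right)^{2} = \left(\left(-1\right) \left(-4\right) - 10\right)^{2} = \left(4 - 10\right)^{2} = \left(-6\right)^{2} = 36$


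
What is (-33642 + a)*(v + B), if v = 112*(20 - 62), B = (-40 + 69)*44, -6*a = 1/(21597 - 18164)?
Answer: 1187729869738/10299 ≈ 1.1532e+8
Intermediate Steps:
a = -1/20598 (a = -1/(6*(21597 - 18164)) = -1/6/3433 = -1/6*1/3433 = -1/20598 ≈ -4.8548e-5)
B = 1276 (B = 29*44 = 1276)
v = -4704 (v = 112*(-42) = -4704)
(-33642 + a)*(v + B) = (-33642 - 1/20598)*(-4704 + 1276) = -692957917/20598*(-3428) = 1187729869738/10299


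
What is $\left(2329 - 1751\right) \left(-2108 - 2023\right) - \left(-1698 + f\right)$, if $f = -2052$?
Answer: $-2383968$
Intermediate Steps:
$\left(2329 - 1751\right) \left(-2108 - 2023\right) - \left(-1698 + f\right) = \left(2329 - 1751\right) \left(-2108 - 2023\right) - \left(-1698 - 2052\right) = 578 \left(-4131\right) - -3750 = -2387718 + 3750 = -2383968$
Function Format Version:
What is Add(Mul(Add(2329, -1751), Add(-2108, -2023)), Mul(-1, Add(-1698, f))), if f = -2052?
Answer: -2383968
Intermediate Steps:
Add(Mul(Add(2329, -1751), Add(-2108, -2023)), Mul(-1, Add(-1698, f))) = Add(Mul(Add(2329, -1751), Add(-2108, -2023)), Mul(-1, Add(-1698, -2052))) = Add(Mul(578, -4131), Mul(-1, -3750)) = Add(-2387718, 3750) = -2383968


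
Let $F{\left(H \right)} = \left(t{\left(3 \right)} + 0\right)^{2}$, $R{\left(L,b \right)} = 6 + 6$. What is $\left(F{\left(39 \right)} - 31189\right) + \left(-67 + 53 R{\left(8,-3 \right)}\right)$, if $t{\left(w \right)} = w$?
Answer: $-30611$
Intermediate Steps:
$R{\left(L,b \right)} = 12$
$F{\left(H \right)} = 9$ ($F{\left(H \right)} = \left(3 + 0\right)^{2} = 3^{2} = 9$)
$\left(F{\left(39 \right)} - 31189\right) + \left(-67 + 53 R{\left(8,-3 \right)}\right) = \left(9 - 31189\right) + \left(-67 + 53 \cdot 12\right) = -31180 + \left(-67 + 636\right) = -31180 + 569 = -30611$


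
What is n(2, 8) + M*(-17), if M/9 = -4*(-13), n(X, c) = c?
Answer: -7948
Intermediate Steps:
M = 468 (M = 9*(-4*(-13)) = 9*52 = 468)
n(2, 8) + M*(-17) = 8 + 468*(-17) = 8 - 7956 = -7948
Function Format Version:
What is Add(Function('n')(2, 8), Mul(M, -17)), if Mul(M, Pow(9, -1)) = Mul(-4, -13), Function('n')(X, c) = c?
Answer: -7948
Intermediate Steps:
M = 468 (M = Mul(9, Mul(-4, -13)) = Mul(9, 52) = 468)
Add(Function('n')(2, 8), Mul(M, -17)) = Add(8, Mul(468, -17)) = Add(8, -7956) = -7948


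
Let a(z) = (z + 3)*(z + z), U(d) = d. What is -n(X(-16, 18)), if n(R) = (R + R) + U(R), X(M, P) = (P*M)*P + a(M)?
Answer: 14304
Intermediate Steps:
a(z) = 2*z*(3 + z) (a(z) = (3 + z)*(2*z) = 2*z*(3 + z))
X(M, P) = M*P² + 2*M*(3 + M) (X(M, P) = (P*M)*P + 2*M*(3 + M) = (M*P)*P + 2*M*(3 + M) = M*P² + 2*M*(3 + M))
n(R) = 3*R (n(R) = (R + R) + R = 2*R + R = 3*R)
-n(X(-16, 18)) = -3*(-16*(6 + 18² + 2*(-16))) = -3*(-16*(6 + 324 - 32)) = -3*(-16*298) = -3*(-4768) = -1*(-14304) = 14304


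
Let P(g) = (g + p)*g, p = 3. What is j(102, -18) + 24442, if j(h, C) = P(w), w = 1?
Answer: 24446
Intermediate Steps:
P(g) = g*(3 + g) (P(g) = (g + 3)*g = (3 + g)*g = g*(3 + g))
j(h, C) = 4 (j(h, C) = 1*(3 + 1) = 1*4 = 4)
j(102, -18) + 24442 = 4 + 24442 = 24446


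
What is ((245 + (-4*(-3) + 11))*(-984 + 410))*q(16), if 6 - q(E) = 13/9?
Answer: -6307112/9 ≈ -7.0079e+5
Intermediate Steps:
q(E) = 41/9 (q(E) = 6 - 13/9 = 41/9)
((245 + (-4*(-3) + 11))*(-984 + 410))*q(16) = ((245 + (-4*(-3) + 11))*(-984 + 410))*(41/9) = ((245 + (12 + 11))*(-574))*(41/9) = ((245 + 23)*(-574))*(41/9) = (268*(-574))*(41/9) = -153832*41/9 = -6307112/9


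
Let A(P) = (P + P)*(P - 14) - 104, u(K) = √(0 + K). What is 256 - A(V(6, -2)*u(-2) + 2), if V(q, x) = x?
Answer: 424 - 40*I*√2 ≈ 424.0 - 56.569*I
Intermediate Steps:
u(K) = √K
A(P) = -104 + 2*P*(-14 + P) (A(P) = (2*P)*(-14 + P) - 104 = 2*P*(-14 + P) - 104 = -104 + 2*P*(-14 + P))
256 - A(V(6, -2)*u(-2) + 2) = 256 - (-104 - 28*(-2*I*√2 + 2) + 2*(-2*I*√2 + 2)²) = 256 - (-104 - 28*(2 - 2*I*√2) + 2*(2 - 2*I*√2)²) = 256 - (-104 + (-56 + 56*I*√2) + 2*(2 - 2*I*√2)²) = 256 - (-160 + 2*(2 - 2*I*√2)² + 56*I*√2) = 256 + (160 - 2*(2 - 2*I*√2)² - 56*I*√2) = 416 - 2*(2 - 2*I*√2)² - 56*I*√2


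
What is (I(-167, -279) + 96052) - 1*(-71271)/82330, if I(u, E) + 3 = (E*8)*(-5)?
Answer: 8826588241/82330 ≈ 1.0721e+5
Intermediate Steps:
I(u, E) = -3 - 40*E (I(u, E) = -3 + (E*8)*(-5) = -3 + (8*E)*(-5) = -3 - 40*E)
(I(-167, -279) + 96052) - 1*(-71271)/82330 = ((-3 - 40*(-279)) + 96052) - 1*(-71271)/82330 = ((-3 + 11160) + 96052) + 71271*(1/82330) = (11157 + 96052) + 71271/82330 = 107209 + 71271/82330 = 8826588241/82330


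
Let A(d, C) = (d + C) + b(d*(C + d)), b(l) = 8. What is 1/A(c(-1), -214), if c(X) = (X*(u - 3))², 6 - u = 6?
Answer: -1/197 ≈ -0.0050761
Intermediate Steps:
u = 0 (u = 6 - 1*6 = 6 - 6 = 0)
c(X) = 9*X² (c(X) = (X*(0 - 3))² = (X*(-3))² = (-3*X)² = 9*X²)
A(d, C) = 8 + C + d (A(d, C) = (d + C) + 8 = (C + d) + 8 = 8 + C + d)
1/A(c(-1), -214) = 1/(8 - 214 + 9*(-1)²) = 1/(8 - 214 + 9*1) = 1/(8 - 214 + 9) = 1/(-197) = -1/197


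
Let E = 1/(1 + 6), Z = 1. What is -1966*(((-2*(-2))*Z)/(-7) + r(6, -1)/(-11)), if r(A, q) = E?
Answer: 88470/77 ≈ 1149.0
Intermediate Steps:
E = 1/7 ≈ 0.14286
r(A, q) = 1/7
-1966*(((-2*(-2))*Z)/(-7) + r(6, -1)/(-11)) = -1966*((-2*(-2)*1)/(-7) + (1/7)/(-11)) = -1966*((4*1)*(-1/7) + (1/7)*(-1/11)) = -1966*(4*(-1/7) - 1/77) = -1966*(-4/7 - 1/77) = -1966*(-45/77) = 88470/77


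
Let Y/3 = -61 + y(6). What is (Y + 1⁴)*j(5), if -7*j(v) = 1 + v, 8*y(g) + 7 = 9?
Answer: 2175/14 ≈ 155.36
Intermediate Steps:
y(g) = ¼ (y(g) = -7/8 + (⅛)*9 = -7/8 + 9/8 = ¼)
j(v) = -⅐ - v/7 (j(v) = -(1 + v)/7 = -⅐ - v/7)
Y = -729/4 (Y = 3*(-61 + ¼) = 3*(-243/4) = -729/4 ≈ -182.25)
(Y + 1⁴)*j(5) = (-729/4 + 1⁴)*(-⅐ - ⅐*5) = (-729/4 + 1)*(-⅐ - 5/7) = -725/4*(-6/7) = 2175/14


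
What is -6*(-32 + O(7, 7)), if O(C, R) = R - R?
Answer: 192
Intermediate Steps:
O(C, R) = 0
-6*(-32 + O(7, 7)) = -6*(-32 + 0) = -6*(-32) = 192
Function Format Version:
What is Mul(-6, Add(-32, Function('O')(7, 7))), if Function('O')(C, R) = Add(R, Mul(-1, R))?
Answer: 192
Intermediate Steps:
Function('O')(C, R) = 0
Mul(-6, Add(-32, Function('O')(7, 7))) = Mul(-6, Add(-32, 0)) = Mul(-6, -32) = 192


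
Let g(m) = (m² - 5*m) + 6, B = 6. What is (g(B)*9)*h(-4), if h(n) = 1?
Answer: 108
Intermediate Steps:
g(m) = 6 + m² - 5*m
(g(B)*9)*h(-4) = ((6 + 6² - 5*6)*9)*1 = ((6 + 36 - 30)*9)*1 = (12*9)*1 = 108*1 = 108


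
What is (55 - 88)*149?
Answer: -4917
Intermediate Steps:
(55 - 88)*149 = -33*149 = -4917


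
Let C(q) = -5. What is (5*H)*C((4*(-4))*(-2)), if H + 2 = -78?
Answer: 2000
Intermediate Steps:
H = -80 (H = -2 - 78 = -80)
(5*H)*C((4*(-4))*(-2)) = (5*(-80))*(-5) = -400*(-5) = 2000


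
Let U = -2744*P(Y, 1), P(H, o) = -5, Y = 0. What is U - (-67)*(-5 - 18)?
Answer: 12179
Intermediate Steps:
U = 13720 (U = -2744*(-5) = 13720)
U - (-67)*(-5 - 18) = 13720 - (-67)*(-5 - 18) = 13720 - (-67)*(-23) = 13720 - 1*1541 = 13720 - 1541 = 12179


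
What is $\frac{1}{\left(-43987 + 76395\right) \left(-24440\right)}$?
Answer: $- \frac{1}{792051520} \approx -1.2625 \cdot 10^{-9}$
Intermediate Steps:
$\frac{1}{\left(-43987 + 76395\right) \left(-24440\right)} = \frac{1}{32408} \left(- \frac{1}{24440}\right) = - \frac{1}{792051520}$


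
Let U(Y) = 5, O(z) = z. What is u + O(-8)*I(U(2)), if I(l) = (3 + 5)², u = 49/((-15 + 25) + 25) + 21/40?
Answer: -20403/40 ≈ -510.08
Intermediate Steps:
u = 77/40 (u = 49/(10 + 25) + 21*(1/40) = 49/35 + 21/40 = 49*(1/35) + 21/40 = 7/5 + 21/40 = 77/40 ≈ 1.9250)
I(l) = 64 (I(l) = 8² = 64)
u + O(-8)*I(U(2)) = 77/40 - 8*64 = 77/40 - 512 = -20403/40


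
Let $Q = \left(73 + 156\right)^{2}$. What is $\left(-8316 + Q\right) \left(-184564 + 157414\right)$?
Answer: $-1197993750$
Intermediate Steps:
$Q = 52441$ ($Q = 229^{2} = 52441$)
$\left(-8316 + Q\right) \left(-184564 + 157414\right) = \left(-8316 + 52441\right) \left(-184564 + 157414\right) = 44125 \left(-27150\right) = -1197993750$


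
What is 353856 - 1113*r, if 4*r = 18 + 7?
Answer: 1387599/4 ≈ 3.4690e+5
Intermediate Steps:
r = 25/4 (r = (18 + 7)/4 = (¼)*25 = 25/4 ≈ 6.2500)
353856 - 1113*r = 353856 - 1113*25/4 = 353856 - 1*27825/4 = 353856 - 27825/4 = 1387599/4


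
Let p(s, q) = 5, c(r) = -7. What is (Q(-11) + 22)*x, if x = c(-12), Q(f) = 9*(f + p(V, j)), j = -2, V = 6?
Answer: 224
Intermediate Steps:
Q(f) = 45 + 9*f (Q(f) = 9*(f + 5) = 9*(5 + f) = 45 + 9*f)
x = -7
(Q(-11) + 22)*x = ((45 + 9*(-11)) + 22)*(-7) = ((45 - 99) + 22)*(-7) = (-54 + 22)*(-7) = -32*(-7) = 224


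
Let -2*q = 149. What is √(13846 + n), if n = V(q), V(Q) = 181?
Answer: 13*√83 ≈ 118.44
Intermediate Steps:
q = -149/2 (q = -½*149 = -149/2 ≈ -74.500)
n = 181
√(13846 + n) = √(13846 + 181) = √14027 = 13*√83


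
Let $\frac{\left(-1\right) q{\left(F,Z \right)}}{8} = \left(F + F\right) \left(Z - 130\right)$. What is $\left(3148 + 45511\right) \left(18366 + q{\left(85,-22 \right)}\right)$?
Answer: $10952459674$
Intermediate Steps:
$q{\left(F,Z \right)} = - 16 F \left(-130 + Z\right)$ ($q{\left(F,Z \right)} = - 8 \left(F + F\right) \left(Z - 130\right) = - 8 \cdot 2 F \left(-130 + Z\right) = - 16 F \left(-130 + Z\right)$)
$\left(3148 + 45511\right) \left(18366 + q{\left(85,-22 \right)}\right) = \left(3148 + 45511\right) \left(18366 + 16 \cdot 85 \left(130 - -22\right)\right) = 48659 \left(18366 + 16 \cdot 85 \left(130 + 22\right)\right) = 48659 \left(18366 + 16 \cdot 85 \cdot 152\right) = 48659 \left(18366 + 206720\right) = 48659 \cdot 225086 = 10952459674$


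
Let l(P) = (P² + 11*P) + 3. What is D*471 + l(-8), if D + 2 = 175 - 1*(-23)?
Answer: 92295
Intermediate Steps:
l(P) = 3 + P² + 11*P
D = 196 (D = -2 + (175 - 1*(-23)) = -2 + (175 + 23) = -2 + 198 = 196)
D*471 + l(-8) = 196*471 + (3 + (-8)² + 11*(-8)) = 92316 + (3 + 64 - 88) = 92316 - 21 = 92295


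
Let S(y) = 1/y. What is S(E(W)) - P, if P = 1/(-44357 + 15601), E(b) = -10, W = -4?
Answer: -14373/143780 ≈ -0.099965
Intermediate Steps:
P = -1/28756 (P = 1/(-28756) = -1/28756 ≈ -3.4775e-5)
S(E(W)) - P = 1/(-10) - 1*(-1/28756) = -⅒ + 1/28756 = -14373/143780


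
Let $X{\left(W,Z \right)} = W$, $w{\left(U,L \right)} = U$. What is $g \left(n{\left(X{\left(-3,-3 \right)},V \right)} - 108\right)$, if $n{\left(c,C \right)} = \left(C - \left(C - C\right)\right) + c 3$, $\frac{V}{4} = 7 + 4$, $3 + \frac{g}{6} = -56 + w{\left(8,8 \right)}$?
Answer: $22338$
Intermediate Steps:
$g = -306$ ($g = -18 + 6 \left(-56 + 8\right) = -18 + 6 \left(-48\right) = -18 - 288 = -306$)
$V = 44$ ($V = 4 \left(7 + 4\right) = 4 \cdot 11 = 44$)
$n{\left(c,C \right)} = C + 3 c$ ($n{\left(c,C \right)} = \left(C - 0\right) + 3 c = \left(C + 0\right) + 3 c = C + 3 c$)
$g \left(n{\left(X{\left(-3,-3 \right)},V \right)} - 108\right) = - 306 \left(\left(44 + 3 \left(-3\right)\right) - 108\right) = - 306 \left(\left(44 - 9\right) - 108\right) = - 306 \left(35 - 108\right) = \left(-306\right) \left(-73\right) = 22338$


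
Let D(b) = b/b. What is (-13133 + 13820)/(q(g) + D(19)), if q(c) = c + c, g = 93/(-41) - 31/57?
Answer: -1605519/10807 ≈ -148.56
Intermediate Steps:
D(b) = 1
g = -6572/2337 (g = 93*(-1/41) - 31*1/57 = -93/41 - 31/57 = -6572/2337 ≈ -2.8122)
q(c) = 2*c
(-13133 + 13820)/(q(g) + D(19)) = (-13133 + 13820)/(2*(-6572/2337) + 1) = 687/(-13144/2337 + 1) = 687/(-10807/2337) = 687*(-2337/10807) = -1605519/10807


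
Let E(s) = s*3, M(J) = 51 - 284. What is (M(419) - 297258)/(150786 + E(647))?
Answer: -297491/152727 ≈ -1.9479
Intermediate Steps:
M(J) = -233
E(s) = 3*s
(M(419) - 297258)/(150786 + E(647)) = (-233 - 297258)/(150786 + 3*647) = -297491/(150786 + 1941) = -297491/152727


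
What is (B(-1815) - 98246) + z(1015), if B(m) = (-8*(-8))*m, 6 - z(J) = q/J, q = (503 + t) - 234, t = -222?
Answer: -217616047/1015 ≈ -2.1440e+5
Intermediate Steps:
q = 47 (q = (503 - 222) - 234 = 281 - 234 = 47)
z(J) = 6 - 47/J
B(m) = 64*m
(B(-1815) - 98246) + z(1015) = (64*(-1815) - 98246) + (6 - 47/1015) = (-116160 - 98246) + (6 - 47*1/1015) = -214406 + (6 - 47/1015) = -214406 + 6043/1015 = -217616047/1015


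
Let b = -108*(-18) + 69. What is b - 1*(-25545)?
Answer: 27558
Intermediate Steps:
b = 2013 (b = 1944 + 69 = 2013)
b - 1*(-25545) = 2013 - 1*(-25545) = 2013 + 25545 = 27558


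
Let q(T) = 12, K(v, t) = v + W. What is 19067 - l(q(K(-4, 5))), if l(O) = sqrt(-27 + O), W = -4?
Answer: 19067 - I*sqrt(15) ≈ 19067.0 - 3.873*I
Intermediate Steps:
K(v, t) = -4 + v (K(v, t) = v - 4 = -4 + v)
19067 - l(q(K(-4, 5))) = 19067 - sqrt(-27 + 12) = 19067 - sqrt(-15) = 19067 - I*sqrt(15)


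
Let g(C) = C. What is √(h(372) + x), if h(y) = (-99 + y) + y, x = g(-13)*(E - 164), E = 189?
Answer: 8*√5 ≈ 17.889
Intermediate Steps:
x = -325 (x = -13*(189 - 164) = -13*25 = -325)
h(y) = -99 + 2*y
√(h(372) + x) = √((-99 + 2*372) - 325) = √((-99 + 744) - 325) = √(645 - 325) = √320 = 8*√5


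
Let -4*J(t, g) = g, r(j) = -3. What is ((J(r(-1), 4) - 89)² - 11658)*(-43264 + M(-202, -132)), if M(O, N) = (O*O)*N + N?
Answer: 19318246392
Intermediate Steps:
J(t, g) = -g/4
M(O, N) = N + N*O² (M(O, N) = O²*N + N = N*O² + N = N + N*O²)
((J(r(-1), 4) - 89)² - 11658)*(-43264 + M(-202, -132)) = ((-¼*4 - 89)² - 11658)*(-43264 - 132*(1 + (-202)²)) = ((-1 - 89)² - 11658)*(-43264 - 132*(1 + 40804)) = ((-90)² - 11658)*(-43264 - 132*40805) = (8100 - 11658)*(-43264 - 5386260) = -3558*(-5429524) = 19318246392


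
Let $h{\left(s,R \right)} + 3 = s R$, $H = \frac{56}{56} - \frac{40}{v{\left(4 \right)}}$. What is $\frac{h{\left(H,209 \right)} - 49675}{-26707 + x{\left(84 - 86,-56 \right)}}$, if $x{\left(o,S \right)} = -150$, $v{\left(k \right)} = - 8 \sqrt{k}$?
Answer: $\frac{97893}{53714} \approx 1.8225$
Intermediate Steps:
$H = \frac{7}{2}$ ($H = \frac{56}{56} - \frac{40}{\left(-8\right) \sqrt{4}} = 56 \cdot \frac{1}{56} - \frac{40}{\left(-8\right) 2} = 1 - \frac{40}{-16} = 1 - - \frac{5}{2} = 1 + \frac{5}{2} = \frac{7}{2} \approx 3.5$)
$h{\left(s,R \right)} = -3 + R s$ ($h{\left(s,R \right)} = -3 + s R = -3 + R s$)
$\frac{h{\left(H,209 \right)} - 49675}{-26707 + x{\left(84 - 86,-56 \right)}} = \frac{\left(-3 + 209 \cdot \frac{7}{2}\right) - 49675}{-26707 - 150} = \frac{\left(-3 + \frac{1463}{2}\right) - 49675}{-26857} = \left(\frac{1457}{2} - 49675\right) \left(- \frac{1}{26857}\right) = \left(- \frac{97893}{2}\right) \left(- \frac{1}{26857}\right) = \frac{97893}{53714}$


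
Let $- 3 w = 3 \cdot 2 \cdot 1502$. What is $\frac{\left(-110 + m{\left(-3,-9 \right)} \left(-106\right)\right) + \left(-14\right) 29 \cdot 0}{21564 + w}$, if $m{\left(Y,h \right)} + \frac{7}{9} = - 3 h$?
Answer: $- \frac{13003}{83520} \approx -0.15569$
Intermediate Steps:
$m{\left(Y,h \right)} = - \frac{7}{9} - 3 h$
$w = -3004$ ($w = - \frac{3 \cdot 2 \cdot 1502}{3} = - \frac{6 \cdot 1502}{3} = \left(- \frac{1}{3}\right) 9012 = -3004$)
$\frac{\left(-110 + m{\left(-3,-9 \right)} \left(-106\right)\right) + \left(-14\right) 29 \cdot 0}{21564 + w} = \frac{\left(-110 + \left(- \frac{7}{9} - -27\right) \left(-106\right)\right) + \left(-14\right) 29 \cdot 0}{21564 - 3004} = \frac{\left(-110 + \left(- \frac{7}{9} + 27\right) \left(-106\right)\right) - 0}{18560} = \left(\left(-110 + \frac{236}{9} \left(-106\right)\right) + 0\right) \frac{1}{18560} = \left(\left(-110 - \frac{25016}{9}\right) + 0\right) \frac{1}{18560} = \left(- \frac{26006}{9} + 0\right) \frac{1}{18560} = \left(- \frac{26006}{9}\right) \frac{1}{18560} = - \frac{13003}{83520}$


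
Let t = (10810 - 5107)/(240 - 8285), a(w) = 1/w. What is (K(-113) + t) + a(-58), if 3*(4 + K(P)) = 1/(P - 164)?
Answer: -1833036839/387752910 ≈ -4.7273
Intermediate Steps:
K(P) = -4 + 1/(3*(-164 + P)) (K(P) = -4 + 1/(3*(P - 164)) = -4 + 1/(3*(-164 + P)))
t = -5703/8045 (t = 5703/(-8045) = 5703*(-1/8045) = -5703/8045 ≈ -0.70889)
(K(-113) + t) + a(-58) = ((1969 - 12*(-113))/(3*(-164 - 113)) - 5703/8045) + 1/(-58) = ((1/3)*(1969 + 1356)/(-277) - 5703/8045) - 1/58 = ((1/3)*(-1/277)*3325 - 5703/8045) - 1/58 = (-3325/831 - 5703/8045) - 1/58 = -31488818/6685395 - 1/58 = -1833036839/387752910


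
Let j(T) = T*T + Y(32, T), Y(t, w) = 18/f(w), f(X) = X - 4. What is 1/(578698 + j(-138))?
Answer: 71/42439673 ≈ 1.6730e-6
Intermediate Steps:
f(X) = -4 + X
Y(t, w) = 18/(-4 + w)
j(T) = T² + 18/(-4 + T) (j(T) = T*T + 18/(-4 + T) = T² + 18/(-4 + T))
1/(578698 + j(-138)) = 1/(578698 + (18 + (-138)²*(-4 - 138))/(-4 - 138)) = 1/(578698 + (18 + 19044*(-142))/(-142)) = 1/(578698 - (18 - 2704248)/142) = 1/(578698 - 1/142*(-2704230)) = 1/(578698 + 1352115/71) = 1/(42439673/71) = 71/42439673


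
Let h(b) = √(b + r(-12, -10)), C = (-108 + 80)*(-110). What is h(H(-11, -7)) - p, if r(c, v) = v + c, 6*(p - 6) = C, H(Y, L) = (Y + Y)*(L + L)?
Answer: -1558/3 + √286 ≈ -502.42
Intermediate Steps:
C = 3080 (C = -28*(-110) = 3080)
H(Y, L) = 4*L*Y (H(Y, L) = (2*Y)*(2*L) = 4*L*Y)
p = 1558/3 (p = 6 + (⅙)*3080 = 6 + 1540/3 = 1558/3 ≈ 519.33)
r(c, v) = c + v
h(b) = √(-22 + b) (h(b) = √(b + (-12 - 10)) = √(b - 22) = √(-22 + b))
h(H(-11, -7)) - p = √(-22 + 4*(-7)*(-11)) - 1*1558/3 = √(-22 + 308) - 1558/3 = √286 - 1558/3 = -1558/3 + √286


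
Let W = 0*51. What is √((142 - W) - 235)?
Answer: I*√93 ≈ 9.6436*I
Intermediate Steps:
W = 0
√((142 - W) - 235) = √((142 - 1*0) - 235) = √((142 + 0) - 235) = √(142 - 235) = √(-93) = I*√93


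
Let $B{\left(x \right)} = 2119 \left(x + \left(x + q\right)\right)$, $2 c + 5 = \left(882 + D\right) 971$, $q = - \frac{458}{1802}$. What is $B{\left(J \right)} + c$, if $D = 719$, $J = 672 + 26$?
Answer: $\frac{3365116456}{901} \approx 3.7349 \cdot 10^{6}$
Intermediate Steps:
$q = - \frac{229}{901}$ ($q = \left(-458\right) \frac{1}{1802} = - \frac{229}{901} \approx -0.25416$)
$J = 698$
$c = 777283$ ($c = - \frac{5}{2} + \frac{\left(882 + 719\right) 971}{2} = - \frac{5}{2} + \frac{1601 \cdot 971}{2} = - \frac{5}{2} + \frac{1}{2} \cdot 1554571 = - \frac{5}{2} + \frac{1554571}{2} = 777283$)
$B{\left(x \right)} = - \frac{485251}{901} + 4238 x$ ($B{\left(x \right)} = 2119 \left(x + \left(x - \frac{229}{901}\right)\right) = 2119 \left(x + \left(- \frac{229}{901} + x\right)\right) = 2119 \left(- \frac{229}{901} + 2 x\right) = - \frac{485251}{901} + 4238 x$)
$B{\left(J \right)} + c = \left(- \frac{485251}{901} + 4238 \cdot 698\right) + 777283 = \left(- \frac{485251}{901} + 2958124\right) + 777283 = \frac{2664784473}{901} + 777283 = \frac{3365116456}{901}$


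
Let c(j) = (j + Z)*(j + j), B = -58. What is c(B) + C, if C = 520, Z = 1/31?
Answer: 224572/31 ≈ 7244.3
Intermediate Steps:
Z = 1/31 ≈ 0.032258
c(j) = 2*j*(1/31 + j) (c(j) = (j + 1/31)*(j + j) = (1/31 + j)*(2*j) = 2*j*(1/31 + j))
c(B) + C = (2/31)*(-58)*(1 + 31*(-58)) + 520 = (2/31)*(-58)*(1 - 1798) + 520 = (2/31)*(-58)*(-1797) + 520 = 208452/31 + 520 = 224572/31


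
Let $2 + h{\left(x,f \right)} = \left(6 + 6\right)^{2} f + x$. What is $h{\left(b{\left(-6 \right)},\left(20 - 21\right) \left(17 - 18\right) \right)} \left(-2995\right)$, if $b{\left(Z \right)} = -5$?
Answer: $-410315$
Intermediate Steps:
$h{\left(x,f \right)} = -2 + x + 144 f$ ($h{\left(x,f \right)} = -2 + \left(\left(6 + 6\right)^{2} f + x\right) = -2 + \left(12^{2} f + x\right) = -2 + \left(144 f + x\right) = -2 + \left(x + 144 f\right) = -2 + x + 144 f$)
$h{\left(b{\left(-6 \right)},\left(20 - 21\right) \left(17 - 18\right) \right)} \left(-2995\right) = \left(-2 - 5 + 144 \left(20 - 21\right) \left(17 - 18\right)\right) \left(-2995\right) = \left(-2 - 5 + 144 \left(\left(-1\right) \left(-1\right)\right)\right) \left(-2995\right) = \left(-2 - 5 + 144 \cdot 1\right) \left(-2995\right) = \left(-2 - 5 + 144\right) \left(-2995\right) = 137 \left(-2995\right) = -410315$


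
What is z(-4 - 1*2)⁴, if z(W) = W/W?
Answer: 1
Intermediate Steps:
z(W) = 1
z(-4 - 1*2)⁴ = 1⁴ = 1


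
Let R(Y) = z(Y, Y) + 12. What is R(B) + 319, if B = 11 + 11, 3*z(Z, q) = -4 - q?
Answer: 967/3 ≈ 322.33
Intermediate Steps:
z(Z, q) = -4/3 - q/3 (z(Z, q) = (-4 - q)/3 = -4/3 - q/3)
B = 22
R(Y) = 32/3 - Y/3 (R(Y) = (-4/3 - Y/3) + 12 = 32/3 - Y/3)
R(B) + 319 = (32/3 - 1/3*22) + 319 = (32/3 - 22/3) + 319 = 10/3 + 319 = 967/3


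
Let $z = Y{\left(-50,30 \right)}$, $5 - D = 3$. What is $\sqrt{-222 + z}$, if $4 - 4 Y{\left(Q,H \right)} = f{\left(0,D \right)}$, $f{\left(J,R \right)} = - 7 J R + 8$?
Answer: $i \sqrt{223} \approx 14.933 i$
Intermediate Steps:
$D = 2$ ($D = 5 - 3 = 2$)
$f{\left(J,R \right)} = 8 - 7 J R$ ($f{\left(J,R \right)} = - 7 J R + 8 = 8 - 7 J R$)
$Y{\left(Q,H \right)} = -1$ ($Y{\left(Q,H \right)} = 1 - \frac{8 - 0 \cdot 2}{4} = 1 - \frac{8 + 0}{4} = 1 - 2 = -1$)
$z = -1$
$\sqrt{-222 + z} = \sqrt{-222 - 1} = \sqrt{-223} = i \sqrt{223}$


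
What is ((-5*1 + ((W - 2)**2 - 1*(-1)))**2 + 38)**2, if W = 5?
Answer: 3969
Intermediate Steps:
((-5*1 + ((W - 2)**2 - 1*(-1)))**2 + 38)**2 = ((-5*1 + ((5 - 2)**2 - 1*(-1)))**2 + 38)**2 = ((-5 + (3**2 + 1))**2 + 38)**2 = ((-5 + (9 + 1))**2 + 38)**2 = ((-5 + 10)**2 + 38)**2 = (5**2 + 38)**2 = (25 + 38)**2 = 63**2 = 3969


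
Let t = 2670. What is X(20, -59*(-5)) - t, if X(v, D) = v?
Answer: -2650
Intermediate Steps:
X(20, -59*(-5)) - t = 20 - 1*2670 = 20 - 2670 = -2650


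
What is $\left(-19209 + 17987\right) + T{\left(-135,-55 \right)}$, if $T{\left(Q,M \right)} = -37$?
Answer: $-1259$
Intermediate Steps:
$\left(-19209 + 17987\right) + T{\left(-135,-55 \right)} = \left(-19209 + 17987\right) - 37 = -1222 - 37 = -1259$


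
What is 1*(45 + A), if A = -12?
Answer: 33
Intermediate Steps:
1*(45 + A) = 1*(45 - 12) = 1*33 = 33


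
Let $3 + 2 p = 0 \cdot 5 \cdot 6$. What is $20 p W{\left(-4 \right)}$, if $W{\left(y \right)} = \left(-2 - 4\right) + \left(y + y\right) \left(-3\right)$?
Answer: $-540$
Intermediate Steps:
$p = - \frac{3}{2}$ ($p = - \frac{3}{2} + \frac{0 \cdot 5 \cdot 6}{2} = - \frac{3}{2} + \frac{0 \cdot 6}{2} = - \frac{3}{2} + \frac{1}{2} \cdot 0 = - \frac{3}{2} + 0 = - \frac{3}{2} \approx -1.5$)
$W{\left(y \right)} = -6 - 6 y$ ($W{\left(y \right)} = -6 + 2 y \left(-3\right) = -6 - 6 y$)
$20 p W{\left(-4 \right)} = 20 \left(- \frac{3}{2}\right) \left(-6 - -24\right) = - 30 \left(-6 + 24\right) = \left(-30\right) 18 = -540$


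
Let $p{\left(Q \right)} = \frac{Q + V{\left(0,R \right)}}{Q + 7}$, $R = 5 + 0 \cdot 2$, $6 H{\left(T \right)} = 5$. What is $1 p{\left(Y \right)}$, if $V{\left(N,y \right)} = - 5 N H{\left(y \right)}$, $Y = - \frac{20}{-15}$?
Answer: $\frac{4}{25} \approx 0.16$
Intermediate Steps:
$Y = \frac{4}{3}$ ($Y = \left(-20\right) \left(- \frac{1}{15}\right) = \frac{4}{3} \approx 1.3333$)
$H{\left(T \right)} = \frac{5}{6}$ ($H{\left(T \right)} = \frac{1}{6} \cdot 5 = \frac{5}{6}$)
$R = 5$ ($R = 5 + 0 = 5$)
$V{\left(N,y \right)} = - \frac{25 N}{6}$ ($V{\left(N,y \right)} = - 5 N \frac{5}{6} = - \frac{25 N}{6}$)
$p{\left(Q \right)} = \frac{Q}{7 + Q}$ ($p{\left(Q \right)} = \frac{Q - 0}{Q + 7} = \frac{Q + 0}{7 + Q} = \frac{Q}{7 + Q}$)
$1 p{\left(Y \right)} = 1 \frac{4}{3 \left(7 + \frac{4}{3}\right)} = 1 \frac{4}{3 \cdot \frac{25}{3}} = 1 \cdot \frac{4}{3} \cdot \frac{3}{25} = 1 \cdot \frac{4}{25} = \frac{4}{25}$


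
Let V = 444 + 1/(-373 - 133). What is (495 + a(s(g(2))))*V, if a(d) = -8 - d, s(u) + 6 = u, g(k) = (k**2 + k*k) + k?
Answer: 4717923/22 ≈ 2.1445e+5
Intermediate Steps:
g(k) = k + 2*k**2 (g(k) = (k**2 + k**2) + k = 2*k**2 + k = k + 2*k**2)
s(u) = -6 + u
V = 224663/506 (V = 444 + 1/(-506) = 444 - 1/506 = 224663/506 ≈ 444.00)
(495 + a(s(g(2))))*V = (495 + (-8 - (-6 + 2*(1 + 2*2))))*(224663/506) = (495 + (-8 - (-6 + 2*(1 + 4))))*(224663/506) = (495 + (-8 - (-6 + 2*5)))*(224663/506) = (495 + (-8 - (-6 + 10)))*(224663/506) = (495 + (-8 - 1*4))*(224663/506) = (495 + (-8 - 4))*(224663/506) = (495 - 12)*(224663/506) = 483*(224663/506) = 4717923/22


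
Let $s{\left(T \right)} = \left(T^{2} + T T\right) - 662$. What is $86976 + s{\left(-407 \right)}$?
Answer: $417612$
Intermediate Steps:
$s{\left(T \right)} = -662 + 2 T^{2}$ ($s{\left(T \right)} = \left(T^{2} + T^{2}\right) - 662 = 2 T^{2} - 662 = -662 + 2 T^{2}$)
$86976 + s{\left(-407 \right)} = 86976 - \left(662 - 2 \left(-407\right)^{2}\right) = 86976 + \left(-662 + 2 \cdot 165649\right) = 86976 + \left(-662 + 331298\right) = 86976 + 330636 = 417612$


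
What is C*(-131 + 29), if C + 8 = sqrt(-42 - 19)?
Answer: 816 - 102*I*sqrt(61) ≈ 816.0 - 796.65*I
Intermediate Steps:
C = -8 + I*sqrt(61) (C = -8 + sqrt(-42 - 19) = -8 + sqrt(-61) = -8 + I*sqrt(61) ≈ -8.0 + 7.8102*I)
C*(-131 + 29) = (-8 + I*sqrt(61))*(-131 + 29) = (-8 + I*sqrt(61))*(-102) = 816 - 102*I*sqrt(61)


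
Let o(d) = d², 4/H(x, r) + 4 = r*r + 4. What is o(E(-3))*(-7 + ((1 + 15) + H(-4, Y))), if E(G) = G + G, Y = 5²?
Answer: 202644/625 ≈ 324.23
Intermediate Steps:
Y = 25
E(G) = 2*G
H(x, r) = 4/r² (H(x, r) = 4/(-4 + (r*r + 4)) = 4/(-4 + (r² + 4)) = 4/(-4 + (4 + r²)) = 4/(r²) = 4/r²)
o(E(-3))*(-7 + ((1 + 15) + H(-4, Y))) = (2*(-3))²*(-7 + ((1 + 15) + 4/25²)) = (-6)²*(-7 + (16 + 4*(1/625))) = 36*(-7 + (16 + 4/625)) = 36*(-7 + 10004/625) = 36*(5629/625) = 202644/625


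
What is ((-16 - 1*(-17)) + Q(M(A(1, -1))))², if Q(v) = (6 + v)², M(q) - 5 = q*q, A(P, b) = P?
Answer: 21025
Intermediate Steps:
M(q) = 5 + q² (M(q) = 5 + q*q = 5 + q²)
((-16 - 1*(-17)) + Q(M(A(1, -1))))² = ((-16 - 1*(-17)) + (6 + (5 + 1²))²)² = ((-16 + 17) + (6 + (5 + 1))²)² = (1 + (6 + 6)²)² = (1 + 12²)² = (1 + 144)² = 145² = 21025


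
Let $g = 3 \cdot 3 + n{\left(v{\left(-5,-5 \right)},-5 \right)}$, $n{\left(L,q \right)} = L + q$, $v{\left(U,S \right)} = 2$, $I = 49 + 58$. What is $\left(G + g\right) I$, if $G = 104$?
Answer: $11770$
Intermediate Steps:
$I = 107$
$g = 6$ ($g = 3 \cdot 3 + \left(2 - 5\right) = 9 - 3 = 6$)
$\left(G + g\right) I = \left(104 + 6\right) 107 = 110 \cdot 107 = 11770$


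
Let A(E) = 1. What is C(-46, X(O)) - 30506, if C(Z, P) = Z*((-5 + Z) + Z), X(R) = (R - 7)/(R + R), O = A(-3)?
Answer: -26044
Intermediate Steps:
O = 1
X(R) = (-7 + R)/(2*R) (X(R) = (-7 + R)/((2*R)) = (-7 + R)*(1/(2*R)) = (-7 + R)/(2*R))
C(Z, P) = Z*(-5 + 2*Z)
C(-46, X(O)) - 30506 = -46*(-5 + 2*(-46)) - 30506 = -46*(-5 - 92) - 30506 = -46*(-97) - 30506 = 4462 - 30506 = -26044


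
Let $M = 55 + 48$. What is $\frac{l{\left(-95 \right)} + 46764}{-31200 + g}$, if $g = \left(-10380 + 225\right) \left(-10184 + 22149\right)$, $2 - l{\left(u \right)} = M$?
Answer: $- \frac{46663}{121535775} \approx -0.00038394$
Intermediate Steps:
$M = 103$
$l{\left(u \right)} = -101$ ($l{\left(u \right)} = 2 - 103 = -101$)
$g = -121504575$ ($g = \left(-10155\right) 11965 = -121504575$)
$\frac{l{\left(-95 \right)} + 46764}{-31200 + g} = \frac{-101 + 46764}{-31200 - 121504575} = \frac{46663}{-121535775} = 46663 \left(- \frac{1}{121535775}\right) = - \frac{46663}{121535775}$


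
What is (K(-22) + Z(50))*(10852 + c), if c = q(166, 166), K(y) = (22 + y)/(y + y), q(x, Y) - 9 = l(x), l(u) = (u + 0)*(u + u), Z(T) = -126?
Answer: -8312598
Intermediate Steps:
l(u) = 2*u**2 (l(u) = u*(2*u) = 2*u**2)
q(x, Y) = 9 + 2*x**2
K(y) = (22 + y)/(2*y) (K(y) = (22 + y)/((2*y)) = (22 + y)*(1/(2*y)) = (22 + y)/(2*y))
c = 55121 (c = 9 + 2*166**2 = 9 + 2*27556 = 9 + 55112 = 55121)
(K(-22) + Z(50))*(10852 + c) = ((1/2)*(22 - 22)/(-22) - 126)*(10852 + 55121) = ((1/2)*(-1/22)*0 - 126)*65973 = (0 - 126)*65973 = -126*65973 = -8312598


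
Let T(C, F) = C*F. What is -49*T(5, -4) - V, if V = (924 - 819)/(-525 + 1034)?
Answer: 498715/509 ≈ 979.79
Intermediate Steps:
V = 105/509 ≈ 0.20629
-49*T(5, -4) - V = -245*(-4) - 1*105/509 = -49*(-20) - 105/509 = 980 - 105/509 = 498715/509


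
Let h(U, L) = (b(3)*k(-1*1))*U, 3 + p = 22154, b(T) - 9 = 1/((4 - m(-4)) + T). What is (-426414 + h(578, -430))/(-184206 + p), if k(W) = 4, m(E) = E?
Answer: 4459354/1782605 ≈ 2.5016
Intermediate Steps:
b(T) = 9 + 1/(8 + T) (b(T) = 9 + 1/((4 - 1*(-4)) + T) = 9 + 1/((4 + 4) + T) = 9 + 1/(8 + T))
p = 22151 (p = -3 + 22154 = 22151)
h(U, L) = 400*U/11 (h(U, L) = (((73 + 9*3)/(8 + 3))*4)*U = (((73 + 27)/11)*4)*U = (((1/11)*100)*4)*U = ((100/11)*4)*U = 400*U/11)
(-426414 + h(578, -430))/(-184206 + p) = (-426414 + (400/11)*578)/(-184206 + 22151) = (-426414 + 231200/11)/(-162055) = -4459354/11*(-1/162055) = 4459354/1782605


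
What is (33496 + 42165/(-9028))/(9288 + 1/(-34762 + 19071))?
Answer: 4744326413593/1315722727196 ≈ 3.6059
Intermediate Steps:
(33496 + 42165/(-9028))/(9288 + 1/(-34762 + 19071)) = (33496 + 42165*(-1/9028))/(9288 + 1/(-15691)) = (33496 - 42165/9028)/(9288 - 1/15691) = 302359723/(9028*(145738007/15691)) = (302359723/9028)*(15691/145738007) = 4744326413593/1315722727196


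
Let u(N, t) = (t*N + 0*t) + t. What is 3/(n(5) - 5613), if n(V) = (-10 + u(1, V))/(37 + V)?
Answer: -1/1871 ≈ -0.00053447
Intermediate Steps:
u(N, t) = t + N*t (u(N, t) = (N*t + 0) + t = N*t + t = t + N*t)
n(V) = (-10 + 2*V)/(37 + V) (n(V) = (-10 + V*(1 + 1))/(37 + V) = (-10 + V*2)/(37 + V) = (-10 + 2*V)/(37 + V))
3/(n(5) - 5613) = 3/(2*(-5 + 5)/(37 + 5) - 5613) = 3/(2*0/42 - 5613) = 3/(2*(1/42)*0 - 5613) = 3/(0 - 5613) = 3/(-5613) = 3*(-1/5613) = -1/1871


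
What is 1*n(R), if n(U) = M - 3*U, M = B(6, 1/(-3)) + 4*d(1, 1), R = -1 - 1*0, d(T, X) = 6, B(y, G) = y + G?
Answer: 98/3 ≈ 32.667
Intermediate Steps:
B(y, G) = G + y
R = -1 (R = -1 + 0 = -1)
M = 89/3 (M = (1/(-3) + 6) + 4*6 = (-1/3 + 6) + 24 = 17/3 + 24 = 89/3 ≈ 29.667)
n(U) = 89/3 - 3*U
1*n(R) = 1*(89/3 - 3*(-1)) = 1*(89/3 + 3) = 1*(98/3) = 98/3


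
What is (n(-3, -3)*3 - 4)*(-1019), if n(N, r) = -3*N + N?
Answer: -14266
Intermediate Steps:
n(N, r) = -2*N
(n(-3, -3)*3 - 4)*(-1019) = (-2*(-3)*3 - 4)*(-1019) = (6*3 - 4)*(-1019) = (18 - 4)*(-1019) = 14*(-1019) = -14266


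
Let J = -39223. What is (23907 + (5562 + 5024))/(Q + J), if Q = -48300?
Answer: -34493/87523 ≈ -0.39410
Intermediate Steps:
(23907 + (5562 + 5024))/(Q + J) = (23907 + (5562 + 5024))/(-48300 - 39223) = (23907 + 10586)/(-87523) = 34493*(-1/87523) = -34493/87523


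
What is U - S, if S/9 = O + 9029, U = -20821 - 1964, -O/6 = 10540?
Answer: 465114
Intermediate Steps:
O = -63240 (O = -6*10540 = -63240)
U = -22785
S = -487899 (S = 9*(-63240 + 9029) = 9*(-54211) = -487899)
U - S = -22785 - 1*(-487899) = -22785 + 487899 = 465114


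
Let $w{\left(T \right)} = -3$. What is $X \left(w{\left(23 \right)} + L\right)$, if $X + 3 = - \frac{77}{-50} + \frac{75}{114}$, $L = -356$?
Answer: $\frac{136779}{475} \approx 287.96$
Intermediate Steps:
$X = - \frac{381}{475}$ ($X = -3 + \left(- \frac{77}{-50} + \frac{75}{114}\right) = -3 + \left(\left(-77\right) \left(- \frac{1}{50}\right) + 75 \cdot \frac{1}{114}\right) = -3 + \left(\frac{77}{50} + \frac{25}{38}\right) = -3 + \frac{1044}{475} = - \frac{381}{475} \approx -0.8021$)
$X \left(w{\left(23 \right)} + L\right) = - \frac{381 \left(-3 - 356\right)}{475} = \left(- \frac{381}{475}\right) \left(-359\right) = \frac{136779}{475}$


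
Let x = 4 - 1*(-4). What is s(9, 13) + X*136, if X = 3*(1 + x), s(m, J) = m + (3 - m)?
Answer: 3675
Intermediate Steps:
x = 8 (x = 4 + 4 = 8)
s(m, J) = 3
X = 27 (X = 3*(1 + 8) = 3*9 = 27)
s(9, 13) + X*136 = 3 + 27*136 = 3 + 3672 = 3675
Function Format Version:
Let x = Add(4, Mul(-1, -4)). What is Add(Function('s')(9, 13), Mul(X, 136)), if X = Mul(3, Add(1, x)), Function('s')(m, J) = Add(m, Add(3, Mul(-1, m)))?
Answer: 3675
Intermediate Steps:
x = 8 (x = Add(4, 4) = 8)
Function('s')(m, J) = 3
X = 27 (X = Mul(3, Add(1, 8)) = Mul(3, 9) = 27)
Add(Function('s')(9, 13), Mul(X, 136)) = Add(3, Mul(27, 136)) = Add(3, 3672) = 3675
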